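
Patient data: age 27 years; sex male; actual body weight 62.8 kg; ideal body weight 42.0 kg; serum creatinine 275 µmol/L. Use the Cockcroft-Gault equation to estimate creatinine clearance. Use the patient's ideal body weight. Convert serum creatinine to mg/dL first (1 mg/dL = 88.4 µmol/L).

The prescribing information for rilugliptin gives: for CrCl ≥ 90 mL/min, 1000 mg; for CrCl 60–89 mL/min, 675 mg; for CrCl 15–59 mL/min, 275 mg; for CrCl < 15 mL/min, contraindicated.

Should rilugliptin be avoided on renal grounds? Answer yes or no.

no

SCr = 275 / 88.4 = 3.111 mg/dL
CrCl = (140 − 27) × 42 / (72 × 3.111) = 4746.0 / 223.99 ≈ 21.2 mL/min
CrCl ≈ 21 mL/min, which is ≥ 15 mL/min.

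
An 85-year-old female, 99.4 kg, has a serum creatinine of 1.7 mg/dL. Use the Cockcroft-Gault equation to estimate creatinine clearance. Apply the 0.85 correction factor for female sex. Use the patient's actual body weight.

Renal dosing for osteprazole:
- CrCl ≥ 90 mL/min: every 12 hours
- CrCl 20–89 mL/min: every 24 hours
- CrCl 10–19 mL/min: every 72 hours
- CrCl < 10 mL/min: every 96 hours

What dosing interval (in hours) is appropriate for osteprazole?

CrCl = (140 − 85) × 99.4 / (72 × 1.7) × 0.85 = 5467.0 / 122.40 × 0.85 ≈ 38.0 mL/min
CrCl ≈ 38 mL/min → bracket 20–89 mL/min → every 24 hours.

every 24 hours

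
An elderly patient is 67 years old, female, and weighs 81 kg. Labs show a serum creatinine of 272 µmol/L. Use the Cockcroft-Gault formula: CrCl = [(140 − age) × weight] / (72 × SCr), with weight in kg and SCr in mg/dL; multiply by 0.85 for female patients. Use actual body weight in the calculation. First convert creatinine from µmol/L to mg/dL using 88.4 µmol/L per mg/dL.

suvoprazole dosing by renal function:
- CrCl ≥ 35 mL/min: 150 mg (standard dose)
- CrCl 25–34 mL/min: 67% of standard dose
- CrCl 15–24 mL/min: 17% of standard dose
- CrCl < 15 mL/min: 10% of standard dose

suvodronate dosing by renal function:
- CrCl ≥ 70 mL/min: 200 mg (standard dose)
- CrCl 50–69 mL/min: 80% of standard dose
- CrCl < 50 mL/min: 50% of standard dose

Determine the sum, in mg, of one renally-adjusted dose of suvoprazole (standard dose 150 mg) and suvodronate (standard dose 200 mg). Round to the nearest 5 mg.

SCr = 272 / 88.4 = 3.077 mg/dL
CrCl = (140 − 67) × 81 / (72 × 3.077) × 0.85 = 5913.0 / 221.54 × 0.85 ≈ 22.7 mL/min
CrCl ≈ 23 mL/min.
suvoprazole: 15–24 mL/min → 17% of 150 mg = 25.5 mg.
suvodronate: < 50 mL/min → 50% of 200 mg = 100 mg.
Total = 25.5 + 100 = 125.5 mg.

125 mg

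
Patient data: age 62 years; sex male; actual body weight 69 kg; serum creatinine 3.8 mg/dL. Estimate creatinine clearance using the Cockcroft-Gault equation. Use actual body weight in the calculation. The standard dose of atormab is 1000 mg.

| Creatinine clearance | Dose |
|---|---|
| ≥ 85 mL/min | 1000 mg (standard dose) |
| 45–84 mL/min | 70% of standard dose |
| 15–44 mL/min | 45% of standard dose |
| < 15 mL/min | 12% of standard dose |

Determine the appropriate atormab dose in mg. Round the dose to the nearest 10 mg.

450 mg

CrCl = (140 − 62) × 69 / (72 × 3.8) = 5382.0 / 273.60 ≈ 19.7 mL/min
CrCl ≈ 20 mL/min → bracket 15–44 mL/min.
45% of 1000 mg = 450 mg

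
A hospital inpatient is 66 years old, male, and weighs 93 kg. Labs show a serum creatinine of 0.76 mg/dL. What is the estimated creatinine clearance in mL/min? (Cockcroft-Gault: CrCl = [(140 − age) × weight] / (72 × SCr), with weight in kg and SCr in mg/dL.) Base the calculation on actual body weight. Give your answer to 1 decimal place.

125.8 mL/min

CrCl = (140 − 66) × 93 / (72 × 0.76) = 6882.0 / 54.72 ≈ 125.8 mL/min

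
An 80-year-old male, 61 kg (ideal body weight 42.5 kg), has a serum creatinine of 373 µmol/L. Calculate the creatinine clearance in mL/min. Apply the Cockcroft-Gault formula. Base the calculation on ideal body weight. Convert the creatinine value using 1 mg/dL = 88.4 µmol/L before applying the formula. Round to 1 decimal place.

SCr = 373 / 88.4 = 4.219 mg/dL
CrCl = (140 − 80) × 42.5 / (72 × 4.219) = 2550.0 / 303.77 ≈ 8.4 mL/min

8.4 mL/min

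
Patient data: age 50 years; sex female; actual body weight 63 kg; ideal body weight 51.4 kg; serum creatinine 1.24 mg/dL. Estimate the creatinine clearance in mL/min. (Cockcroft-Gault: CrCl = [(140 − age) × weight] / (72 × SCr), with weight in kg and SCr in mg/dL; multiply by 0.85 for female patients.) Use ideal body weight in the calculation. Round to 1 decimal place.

44.0 mL/min

CrCl = (140 − 50) × 51.4 / (72 × 1.24) × 0.85 = 4626.0 / 89.28 × 0.85 ≈ 44.0 mL/min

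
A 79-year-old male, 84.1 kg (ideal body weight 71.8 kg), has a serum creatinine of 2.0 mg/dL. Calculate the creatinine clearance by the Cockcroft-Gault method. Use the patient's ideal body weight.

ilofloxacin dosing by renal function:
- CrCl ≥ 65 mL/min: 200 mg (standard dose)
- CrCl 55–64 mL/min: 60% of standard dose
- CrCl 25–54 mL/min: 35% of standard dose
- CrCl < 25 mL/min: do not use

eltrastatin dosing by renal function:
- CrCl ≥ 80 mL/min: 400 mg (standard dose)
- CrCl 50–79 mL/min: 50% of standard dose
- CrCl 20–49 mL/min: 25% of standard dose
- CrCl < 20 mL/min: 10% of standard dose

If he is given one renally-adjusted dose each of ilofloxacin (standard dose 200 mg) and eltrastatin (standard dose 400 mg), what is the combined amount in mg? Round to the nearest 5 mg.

170 mg

CrCl = (140 − 79) × 71.8 / (72 × 2) = 4379.8 / 144.00 ≈ 30.4 mL/min
CrCl ≈ 30 mL/min.
ilofloxacin: 25–54 mL/min → 35% of 200 mg = 70 mg.
eltrastatin: 20–49 mL/min → 25% of 400 mg = 100 mg.
Total = 70 + 100 = 170 mg.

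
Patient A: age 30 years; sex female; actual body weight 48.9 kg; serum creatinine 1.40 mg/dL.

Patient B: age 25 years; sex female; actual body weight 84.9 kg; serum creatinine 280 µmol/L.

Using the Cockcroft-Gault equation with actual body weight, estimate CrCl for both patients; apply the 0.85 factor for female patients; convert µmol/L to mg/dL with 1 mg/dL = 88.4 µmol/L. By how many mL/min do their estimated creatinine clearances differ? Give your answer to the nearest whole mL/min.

Patient A: CrCl = (140 − 30) × 48.9 / (72 × 1.4) × 0.85 = 5379.0 / 100.80 × 0.85 ≈ 45.4 mL/min
Patient B: SCr = 280 / 88.4 = 3.167 mg/dL
Patient B: CrCl = (140 − 25) × 84.9 / (72 × 3.167) × 0.85 = 9763.5 / 228.02 × 0.85 ≈ 36.4 mL/min
|45.4 − 36.4| = 9.0 mL/min

9 mL/min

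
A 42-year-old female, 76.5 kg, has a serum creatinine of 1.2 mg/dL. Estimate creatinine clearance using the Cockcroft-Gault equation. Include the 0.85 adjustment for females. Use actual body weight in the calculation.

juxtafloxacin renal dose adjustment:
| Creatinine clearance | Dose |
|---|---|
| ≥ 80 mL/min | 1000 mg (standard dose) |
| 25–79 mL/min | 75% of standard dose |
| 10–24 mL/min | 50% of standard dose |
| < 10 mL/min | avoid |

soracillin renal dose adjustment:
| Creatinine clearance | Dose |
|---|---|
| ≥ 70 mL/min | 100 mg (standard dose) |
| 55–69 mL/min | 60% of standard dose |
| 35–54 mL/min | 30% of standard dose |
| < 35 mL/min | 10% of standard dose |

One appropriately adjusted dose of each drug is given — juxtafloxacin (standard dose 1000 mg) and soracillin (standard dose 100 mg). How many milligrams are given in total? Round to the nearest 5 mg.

CrCl = (140 − 42) × 76.5 / (72 × 1.2) × 0.85 = 7497.0 / 86.40 × 0.85 ≈ 73.8 mL/min
CrCl ≈ 74 mL/min.
juxtafloxacin: 25–79 mL/min → 75% of 1000 mg = 750 mg.
soracillin: ≥ 70 mL/min → 100% of 100 mg = 100 mg.
Total = 750 + 100 = 850 mg.

850 mg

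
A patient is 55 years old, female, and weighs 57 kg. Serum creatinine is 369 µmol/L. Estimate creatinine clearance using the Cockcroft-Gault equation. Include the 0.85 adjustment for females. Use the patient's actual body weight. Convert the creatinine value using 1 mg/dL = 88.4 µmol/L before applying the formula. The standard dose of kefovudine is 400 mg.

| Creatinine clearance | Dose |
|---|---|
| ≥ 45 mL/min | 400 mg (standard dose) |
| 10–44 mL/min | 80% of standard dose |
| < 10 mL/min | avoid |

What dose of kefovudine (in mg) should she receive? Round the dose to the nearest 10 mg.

SCr = 369 / 88.4 = 4.174 mg/dL
CrCl = (140 − 55) × 57 / (72 × 4.174) × 0.85 = 4845.0 / 300.53 × 0.85 ≈ 13.7 mL/min
CrCl ≈ 14 mL/min → bracket 10–44 mL/min.
80% of 400 mg = 320 mg

320 mg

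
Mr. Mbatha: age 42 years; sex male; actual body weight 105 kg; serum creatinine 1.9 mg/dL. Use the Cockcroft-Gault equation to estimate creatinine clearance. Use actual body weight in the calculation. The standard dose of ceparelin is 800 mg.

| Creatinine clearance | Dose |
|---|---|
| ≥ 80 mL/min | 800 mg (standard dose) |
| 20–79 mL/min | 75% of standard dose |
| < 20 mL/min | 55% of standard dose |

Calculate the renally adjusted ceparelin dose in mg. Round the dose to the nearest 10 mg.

600 mg

CrCl = (140 − 42) × 105 / (72 × 1.9) = 10290.0 / 136.80 ≈ 75.2 mL/min
CrCl ≈ 75 mL/min → bracket 20–79 mL/min.
75% of 800 mg = 600 mg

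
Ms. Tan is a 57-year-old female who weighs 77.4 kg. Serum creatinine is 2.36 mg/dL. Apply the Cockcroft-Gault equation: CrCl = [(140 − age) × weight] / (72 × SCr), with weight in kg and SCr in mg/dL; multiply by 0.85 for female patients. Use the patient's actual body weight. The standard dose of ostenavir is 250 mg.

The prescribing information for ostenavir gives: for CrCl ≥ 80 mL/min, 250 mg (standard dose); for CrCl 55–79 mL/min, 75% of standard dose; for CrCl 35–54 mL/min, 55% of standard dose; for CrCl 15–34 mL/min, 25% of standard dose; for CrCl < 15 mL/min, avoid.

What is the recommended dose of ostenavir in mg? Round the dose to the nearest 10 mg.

60 mg

CrCl = (140 − 57) × 77.4 / (72 × 2.36) × 0.85 = 6424.2 / 169.92 × 0.85 ≈ 32.1 mL/min
CrCl ≈ 32 mL/min → bracket 15–34 mL/min.
25% of 250 mg = 62.5 mg → 60 mg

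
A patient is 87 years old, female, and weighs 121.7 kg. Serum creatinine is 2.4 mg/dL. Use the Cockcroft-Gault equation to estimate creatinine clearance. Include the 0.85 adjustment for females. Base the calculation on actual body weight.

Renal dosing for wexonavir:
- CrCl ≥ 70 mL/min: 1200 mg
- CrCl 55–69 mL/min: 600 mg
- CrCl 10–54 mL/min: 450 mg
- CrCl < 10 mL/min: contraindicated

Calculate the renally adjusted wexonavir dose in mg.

CrCl = (140 − 87) × 121.7 / (72 × 2.4) × 0.85 = 6450.1 / 172.80 × 0.85 ≈ 31.7 mL/min
CrCl ≈ 32 mL/min → bracket 10–54 mL/min.
Dose for this bracket: 450 mg.

450 mg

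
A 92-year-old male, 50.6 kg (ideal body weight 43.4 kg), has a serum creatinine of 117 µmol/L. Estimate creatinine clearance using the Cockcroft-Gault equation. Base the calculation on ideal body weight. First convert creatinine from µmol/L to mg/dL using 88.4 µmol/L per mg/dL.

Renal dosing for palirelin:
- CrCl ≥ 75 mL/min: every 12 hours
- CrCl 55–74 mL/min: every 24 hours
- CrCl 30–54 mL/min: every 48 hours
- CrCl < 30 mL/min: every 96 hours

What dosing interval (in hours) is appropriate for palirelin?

SCr = 117 / 88.4 = 1.324 mg/dL
CrCl = (140 − 92) × 43.4 / (72 × 1.324) = 2083.2 / 95.33 ≈ 21.9 mL/min
CrCl ≈ 22 mL/min → bracket < 30 mL/min → every 96 hours.

every 96 hours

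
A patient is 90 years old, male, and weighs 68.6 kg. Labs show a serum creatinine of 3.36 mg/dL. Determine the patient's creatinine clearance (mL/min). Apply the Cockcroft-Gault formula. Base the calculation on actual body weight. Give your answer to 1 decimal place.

14.2 mL/min

CrCl = (140 − 90) × 68.6 / (72 × 3.36) = 3430.0 / 241.92 ≈ 14.2 mL/min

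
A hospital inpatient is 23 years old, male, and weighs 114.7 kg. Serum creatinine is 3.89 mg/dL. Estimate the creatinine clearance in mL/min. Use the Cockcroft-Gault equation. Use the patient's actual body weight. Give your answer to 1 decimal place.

CrCl = (140 − 23) × 114.7 / (72 × 3.89) = 13419.9 / 280.08 ≈ 47.9 mL/min

47.9 mL/min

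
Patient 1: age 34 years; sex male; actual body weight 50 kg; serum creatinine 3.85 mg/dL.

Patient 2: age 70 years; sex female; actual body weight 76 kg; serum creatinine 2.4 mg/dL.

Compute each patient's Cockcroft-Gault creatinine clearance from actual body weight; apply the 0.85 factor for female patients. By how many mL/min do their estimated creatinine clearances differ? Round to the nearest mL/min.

7 mL/min

Patient 1: CrCl = (140 − 34) × 50 / (72 × 3.85) = 5300.0 / 277.20 ≈ 19.1 mL/min
Patient 2: CrCl = (140 − 70) × 76 / (72 × 2.4) × 0.85 = 5320.0 / 172.80 × 0.85 ≈ 26.2 mL/min
|19.1 − 26.2| = 7.1 mL/min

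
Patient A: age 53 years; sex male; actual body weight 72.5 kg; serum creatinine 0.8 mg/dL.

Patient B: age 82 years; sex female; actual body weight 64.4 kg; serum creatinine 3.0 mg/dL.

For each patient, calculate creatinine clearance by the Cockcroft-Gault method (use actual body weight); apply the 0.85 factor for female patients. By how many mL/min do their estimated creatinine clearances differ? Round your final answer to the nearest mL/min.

Patient A: CrCl = (140 − 53) × 72.5 / (72 × 0.8) = 6307.5 / 57.60 ≈ 109.5 mL/min
Patient B: CrCl = (140 − 82) × 64.4 / (72 × 3) × 0.85 = 3735.2 / 216.00 × 0.85 ≈ 14.7 mL/min
|109.5 − 14.7| = 94.8 mL/min

95 mL/min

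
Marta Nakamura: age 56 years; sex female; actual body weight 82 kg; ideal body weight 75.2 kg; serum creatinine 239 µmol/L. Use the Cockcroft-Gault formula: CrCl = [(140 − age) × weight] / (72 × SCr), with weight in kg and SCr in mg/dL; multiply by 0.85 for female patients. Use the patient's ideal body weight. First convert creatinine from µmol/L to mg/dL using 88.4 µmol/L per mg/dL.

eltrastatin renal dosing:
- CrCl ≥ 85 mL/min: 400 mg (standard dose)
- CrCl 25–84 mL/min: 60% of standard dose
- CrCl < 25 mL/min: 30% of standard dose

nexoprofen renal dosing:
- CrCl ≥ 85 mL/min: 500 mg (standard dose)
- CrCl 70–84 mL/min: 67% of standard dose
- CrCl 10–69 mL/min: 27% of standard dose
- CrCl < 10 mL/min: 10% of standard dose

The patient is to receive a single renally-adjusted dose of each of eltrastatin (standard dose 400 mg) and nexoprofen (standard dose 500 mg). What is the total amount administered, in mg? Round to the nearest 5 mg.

SCr = 239 / 88.4 = 2.704 mg/dL
CrCl = (140 − 56) × 75.2 / (72 × 2.704) × 0.85 = 6316.8 / 194.69 × 0.85 ≈ 27.6 mL/min
CrCl ≈ 28 mL/min.
eltrastatin: 25–84 mL/min → 60% of 400 mg = 240 mg.
nexoprofen: 10–69 mL/min → 27% of 500 mg = 135 mg.
Total = 240 + 135 = 375 mg.

375 mg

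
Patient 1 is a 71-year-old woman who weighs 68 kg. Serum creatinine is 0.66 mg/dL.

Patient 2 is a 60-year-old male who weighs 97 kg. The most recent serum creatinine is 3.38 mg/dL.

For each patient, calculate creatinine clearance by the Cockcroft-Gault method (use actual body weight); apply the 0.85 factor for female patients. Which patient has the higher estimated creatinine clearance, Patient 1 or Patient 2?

Patient 1

Patient 1: CrCl = (140 − 71) × 68 / (72 × 0.66) × 0.85 = 4692.0 / 47.52 × 0.85 ≈ 83.9 mL/min
Patient 2: CrCl = (140 − 60) × 97 / (72 × 3.38) = 7760.0 / 243.36 ≈ 31.9 mL/min
83.9 vs 31.9 mL/min → Patient 1 is higher.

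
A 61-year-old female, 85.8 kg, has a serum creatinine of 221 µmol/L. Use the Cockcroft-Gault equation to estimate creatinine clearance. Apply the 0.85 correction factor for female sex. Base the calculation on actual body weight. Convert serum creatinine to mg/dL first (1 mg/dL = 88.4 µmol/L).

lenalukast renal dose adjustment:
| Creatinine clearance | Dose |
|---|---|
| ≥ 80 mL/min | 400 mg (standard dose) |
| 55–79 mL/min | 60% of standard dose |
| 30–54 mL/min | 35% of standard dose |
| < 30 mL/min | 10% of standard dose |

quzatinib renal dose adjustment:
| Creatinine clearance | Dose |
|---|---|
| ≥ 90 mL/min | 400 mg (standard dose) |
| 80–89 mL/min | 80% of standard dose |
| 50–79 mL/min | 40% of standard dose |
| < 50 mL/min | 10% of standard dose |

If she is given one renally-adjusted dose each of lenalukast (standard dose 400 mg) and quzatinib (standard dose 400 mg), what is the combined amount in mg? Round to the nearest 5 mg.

180 mg

SCr = 221 / 88.4 = 2.5 mg/dL
CrCl = (140 − 61) × 85.8 / (72 × 2.5) × 0.85 = 6778.2 / 180.00 × 0.85 ≈ 32.0 mL/min
CrCl ≈ 32 mL/min.
lenalukast: 30–54 mL/min → 35% of 400 mg = 140 mg.
quzatinib: < 50 mL/min → 10% of 400 mg = 40 mg.
Total = 140 + 40 = 180 mg.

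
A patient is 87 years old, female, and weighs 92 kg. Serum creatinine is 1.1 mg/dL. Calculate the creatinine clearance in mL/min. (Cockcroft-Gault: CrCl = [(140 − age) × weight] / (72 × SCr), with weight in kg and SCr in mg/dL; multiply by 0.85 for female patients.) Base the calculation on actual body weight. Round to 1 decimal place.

CrCl = (140 − 87) × 92 / (72 × 1.1) × 0.85 = 4876.0 / 79.20 × 0.85 ≈ 52.3 mL/min

52.3 mL/min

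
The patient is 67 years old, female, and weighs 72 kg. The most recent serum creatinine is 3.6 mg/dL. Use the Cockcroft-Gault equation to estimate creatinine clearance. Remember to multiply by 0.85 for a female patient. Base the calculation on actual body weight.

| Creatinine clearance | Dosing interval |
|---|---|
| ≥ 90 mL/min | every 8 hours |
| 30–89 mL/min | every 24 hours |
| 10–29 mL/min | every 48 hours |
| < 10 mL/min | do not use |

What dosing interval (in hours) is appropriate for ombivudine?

every 48 hours

CrCl = (140 − 67) × 72 / (72 × 3.6) × 0.85 = 5256.0 / 259.20 × 0.85 ≈ 17.2 mL/min
CrCl ≈ 17 mL/min → bracket 10–29 mL/min → every 48 hours.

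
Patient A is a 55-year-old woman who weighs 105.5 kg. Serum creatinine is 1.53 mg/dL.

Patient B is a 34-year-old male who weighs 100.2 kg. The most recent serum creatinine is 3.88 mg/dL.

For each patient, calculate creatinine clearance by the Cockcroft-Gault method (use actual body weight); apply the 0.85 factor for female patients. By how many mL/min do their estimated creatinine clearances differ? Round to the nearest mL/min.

31 mL/min

Patient A: CrCl = (140 − 55) × 105.5 / (72 × 1.53) × 0.85 = 8967.5 / 110.16 × 0.85 ≈ 69.2 mL/min
Patient B: CrCl = (140 − 34) × 100.2 / (72 × 3.88) = 10621.2 / 279.36 ≈ 38.0 mL/min
|69.2 − 38.0| = 31.2 mL/min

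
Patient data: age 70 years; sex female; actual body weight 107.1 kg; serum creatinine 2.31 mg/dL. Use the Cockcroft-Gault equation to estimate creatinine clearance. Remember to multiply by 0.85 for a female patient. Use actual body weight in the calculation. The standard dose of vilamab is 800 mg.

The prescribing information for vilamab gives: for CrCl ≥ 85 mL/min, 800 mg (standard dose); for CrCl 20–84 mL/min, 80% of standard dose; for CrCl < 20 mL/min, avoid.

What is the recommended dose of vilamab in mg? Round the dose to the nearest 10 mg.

640 mg

CrCl = (140 − 70) × 107.1 / (72 × 2.31) × 0.85 = 7497.0 / 166.32 × 0.85 ≈ 38.3 mL/min
CrCl ≈ 38 mL/min → bracket 20–84 mL/min.
80% of 800 mg = 640 mg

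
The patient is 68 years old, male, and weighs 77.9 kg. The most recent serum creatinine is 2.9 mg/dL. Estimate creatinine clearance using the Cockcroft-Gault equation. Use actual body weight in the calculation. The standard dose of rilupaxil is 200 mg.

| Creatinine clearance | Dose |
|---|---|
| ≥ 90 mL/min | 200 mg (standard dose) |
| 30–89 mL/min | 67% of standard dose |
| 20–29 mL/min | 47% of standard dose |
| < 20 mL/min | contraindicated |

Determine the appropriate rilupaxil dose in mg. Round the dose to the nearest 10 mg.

90 mg

CrCl = (140 − 68) × 77.9 / (72 × 2.9) = 5608.8 / 208.80 ≈ 26.9 mL/min
CrCl ≈ 27 mL/min → bracket 20–29 mL/min.
47% of 200 mg = 94 mg → 90 mg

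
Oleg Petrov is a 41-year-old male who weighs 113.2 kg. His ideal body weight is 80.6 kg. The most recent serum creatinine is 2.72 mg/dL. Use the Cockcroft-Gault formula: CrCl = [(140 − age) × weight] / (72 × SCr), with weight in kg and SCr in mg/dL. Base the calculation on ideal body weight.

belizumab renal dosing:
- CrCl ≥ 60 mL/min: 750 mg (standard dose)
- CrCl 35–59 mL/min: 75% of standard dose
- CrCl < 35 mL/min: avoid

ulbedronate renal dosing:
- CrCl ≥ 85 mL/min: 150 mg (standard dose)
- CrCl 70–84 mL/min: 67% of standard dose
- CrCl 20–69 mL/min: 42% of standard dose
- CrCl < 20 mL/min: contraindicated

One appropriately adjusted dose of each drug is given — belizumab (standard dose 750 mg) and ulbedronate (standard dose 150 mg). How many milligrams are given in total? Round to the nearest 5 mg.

625 mg

CrCl = (140 − 41) × 80.6 / (72 × 2.72) = 7979.4 / 195.84 ≈ 40.7 mL/min
CrCl ≈ 41 mL/min.
belizumab: 35–59 mL/min → 75% of 750 mg = 562.5 mg.
ulbedronate: 20–69 mL/min → 42% of 150 mg = 63 mg.
Total = 562.5 + 63 = 625.5 mg.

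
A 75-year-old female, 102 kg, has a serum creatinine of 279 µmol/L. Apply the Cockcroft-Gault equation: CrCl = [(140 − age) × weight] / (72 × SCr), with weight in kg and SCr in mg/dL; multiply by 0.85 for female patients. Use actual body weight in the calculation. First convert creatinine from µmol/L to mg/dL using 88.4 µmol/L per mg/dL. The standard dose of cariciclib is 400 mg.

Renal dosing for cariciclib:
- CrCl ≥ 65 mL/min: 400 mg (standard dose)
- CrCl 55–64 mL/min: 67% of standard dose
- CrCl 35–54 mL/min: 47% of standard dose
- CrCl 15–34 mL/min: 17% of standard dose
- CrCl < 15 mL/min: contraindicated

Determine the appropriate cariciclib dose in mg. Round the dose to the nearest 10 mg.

SCr = 279 / 88.4 = 3.156 mg/dL
CrCl = (140 − 75) × 102 / (72 × 3.156) × 0.85 = 6630.0 / 227.23 × 0.85 ≈ 24.8 mL/min
CrCl ≈ 25 mL/min → bracket 15–34 mL/min.
17% of 400 mg = 68 mg → 70 mg

70 mg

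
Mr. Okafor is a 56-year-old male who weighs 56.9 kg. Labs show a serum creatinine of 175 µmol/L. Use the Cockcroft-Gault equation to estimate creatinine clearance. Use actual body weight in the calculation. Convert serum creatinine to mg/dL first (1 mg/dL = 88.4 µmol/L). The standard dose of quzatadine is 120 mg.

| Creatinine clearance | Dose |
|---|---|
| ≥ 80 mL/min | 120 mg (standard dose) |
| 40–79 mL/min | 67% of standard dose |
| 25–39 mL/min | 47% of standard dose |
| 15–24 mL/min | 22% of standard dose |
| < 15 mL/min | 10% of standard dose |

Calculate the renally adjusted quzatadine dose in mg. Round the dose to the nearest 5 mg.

55 mg

SCr = 175 / 88.4 = 1.98 mg/dL
CrCl = (140 − 56) × 56.9 / (72 × 1.98) = 4779.6 / 142.56 ≈ 33.5 mL/min
CrCl ≈ 34 mL/min → bracket 25–39 mL/min.
47% of 120 mg = 56.4 mg → 55 mg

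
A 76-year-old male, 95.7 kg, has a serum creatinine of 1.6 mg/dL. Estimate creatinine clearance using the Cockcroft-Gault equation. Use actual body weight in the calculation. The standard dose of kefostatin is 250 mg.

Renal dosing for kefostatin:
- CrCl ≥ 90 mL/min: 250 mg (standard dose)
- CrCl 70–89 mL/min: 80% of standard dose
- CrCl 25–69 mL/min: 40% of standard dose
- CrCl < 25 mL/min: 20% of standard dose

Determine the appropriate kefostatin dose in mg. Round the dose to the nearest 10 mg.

CrCl = (140 − 76) × 95.7 / (72 × 1.6) = 6124.8 / 115.20 ≈ 53.2 mL/min
CrCl ≈ 53 mL/min → bracket 25–69 mL/min.
40% of 250 mg = 100 mg

100 mg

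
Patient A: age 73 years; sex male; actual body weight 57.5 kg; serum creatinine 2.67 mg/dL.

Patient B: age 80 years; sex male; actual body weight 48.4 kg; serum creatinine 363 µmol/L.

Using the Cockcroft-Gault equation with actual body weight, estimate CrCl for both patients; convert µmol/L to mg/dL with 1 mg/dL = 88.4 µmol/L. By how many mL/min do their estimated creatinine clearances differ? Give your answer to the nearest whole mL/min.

10 mL/min

Patient A: CrCl = (140 − 73) × 57.5 / (72 × 2.67) = 3852.5 / 192.24 ≈ 20.0 mL/min
Patient B: SCr = 363 / 88.4 = 4.106 mg/dL
Patient B: CrCl = (140 − 80) × 48.4 / (72 × 4.106) = 2904.0 / 295.63 ≈ 9.8 mL/min
|20.0 − 9.8| = 10.2 mL/min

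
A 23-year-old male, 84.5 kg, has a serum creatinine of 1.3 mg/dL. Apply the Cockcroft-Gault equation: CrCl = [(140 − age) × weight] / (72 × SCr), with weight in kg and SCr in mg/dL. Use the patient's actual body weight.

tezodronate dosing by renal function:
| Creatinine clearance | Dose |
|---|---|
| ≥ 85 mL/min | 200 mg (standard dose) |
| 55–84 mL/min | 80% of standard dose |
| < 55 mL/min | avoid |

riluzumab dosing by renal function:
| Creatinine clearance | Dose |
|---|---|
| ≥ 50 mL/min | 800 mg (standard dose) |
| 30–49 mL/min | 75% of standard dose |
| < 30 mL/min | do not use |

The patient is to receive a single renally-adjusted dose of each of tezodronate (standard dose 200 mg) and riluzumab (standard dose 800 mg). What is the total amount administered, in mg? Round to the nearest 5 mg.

CrCl = (140 − 23) × 84.5 / (72 × 1.3) = 9886.5 / 93.60 ≈ 105.6 mL/min
CrCl ≈ 106 mL/min.
tezodronate: ≥ 85 mL/min → 100% of 200 mg = 200 mg.
riluzumab: ≥ 50 mL/min → 100% of 800 mg = 800 mg.
Total = 200 + 800 = 1000 mg.

1000 mg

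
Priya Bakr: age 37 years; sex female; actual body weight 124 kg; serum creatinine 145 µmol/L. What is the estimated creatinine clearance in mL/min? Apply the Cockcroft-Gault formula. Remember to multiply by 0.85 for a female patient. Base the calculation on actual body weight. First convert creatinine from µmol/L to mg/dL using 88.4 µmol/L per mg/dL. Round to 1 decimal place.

SCr = 145 / 88.4 = 1.64 mg/dL
CrCl = (140 − 37) × 124 / (72 × 1.64) × 0.85 = 12772.0 / 118.08 × 0.85 ≈ 91.9 mL/min

91.9 mL/min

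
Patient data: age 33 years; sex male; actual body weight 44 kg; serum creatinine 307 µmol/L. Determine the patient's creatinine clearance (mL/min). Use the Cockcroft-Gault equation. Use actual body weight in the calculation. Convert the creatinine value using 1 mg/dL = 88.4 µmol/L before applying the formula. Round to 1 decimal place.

SCr = 307 / 88.4 = 3.473 mg/dL
CrCl = (140 − 33) × 44 / (72 × 3.473) = 4708.0 / 250.06 ≈ 18.8 mL/min

18.8 mL/min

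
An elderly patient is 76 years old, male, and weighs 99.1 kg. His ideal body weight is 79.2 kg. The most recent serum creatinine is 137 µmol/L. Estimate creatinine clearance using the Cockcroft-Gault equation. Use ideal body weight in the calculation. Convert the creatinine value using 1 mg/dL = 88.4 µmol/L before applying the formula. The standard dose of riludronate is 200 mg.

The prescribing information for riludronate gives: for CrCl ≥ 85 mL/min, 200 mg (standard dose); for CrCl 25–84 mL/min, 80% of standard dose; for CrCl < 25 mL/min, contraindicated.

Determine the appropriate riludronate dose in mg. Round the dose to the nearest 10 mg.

SCr = 137 / 88.4 = 1.55 mg/dL
CrCl = (140 − 76) × 79.2 / (72 × 1.55) = 5068.8 / 111.60 ≈ 45.4 mL/min
CrCl ≈ 45 mL/min → bracket 25–84 mL/min.
80% of 200 mg = 160 mg

160 mg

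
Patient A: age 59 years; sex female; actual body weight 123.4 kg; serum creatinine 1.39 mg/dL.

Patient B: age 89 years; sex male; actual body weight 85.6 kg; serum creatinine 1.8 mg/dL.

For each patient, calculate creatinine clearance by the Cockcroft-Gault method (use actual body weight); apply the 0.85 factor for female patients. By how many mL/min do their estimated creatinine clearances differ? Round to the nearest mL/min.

51 mL/min

Patient A: CrCl = (140 − 59) × 123.4 / (72 × 1.39) × 0.85 = 9995.4 / 100.08 × 0.85 ≈ 84.9 mL/min
Patient B: CrCl = (140 − 89) × 85.6 / (72 × 1.8) = 4365.6 / 129.60 ≈ 33.7 mL/min
|84.9 − 33.7| = 51.2 mL/min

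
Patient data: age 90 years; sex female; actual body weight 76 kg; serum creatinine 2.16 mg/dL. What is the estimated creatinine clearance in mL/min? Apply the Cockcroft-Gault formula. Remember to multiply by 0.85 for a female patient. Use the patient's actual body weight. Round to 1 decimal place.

20.8 mL/min

CrCl = (140 − 90) × 76 / (72 × 2.16) × 0.85 = 3800.0 / 155.52 × 0.85 ≈ 20.8 mL/min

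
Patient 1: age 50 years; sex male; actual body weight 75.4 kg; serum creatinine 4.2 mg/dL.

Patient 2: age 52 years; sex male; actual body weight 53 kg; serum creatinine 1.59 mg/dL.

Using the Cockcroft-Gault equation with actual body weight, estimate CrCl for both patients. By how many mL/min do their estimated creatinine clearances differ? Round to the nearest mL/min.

18 mL/min

Patient 1: CrCl = (140 − 50) × 75.4 / (72 × 4.2) = 6786.0 / 302.40 ≈ 22.4 mL/min
Patient 2: CrCl = (140 − 52) × 53 / (72 × 1.59) = 4664.0 / 114.48 ≈ 40.7 mL/min
|22.4 − 40.7| = 18.3 mL/min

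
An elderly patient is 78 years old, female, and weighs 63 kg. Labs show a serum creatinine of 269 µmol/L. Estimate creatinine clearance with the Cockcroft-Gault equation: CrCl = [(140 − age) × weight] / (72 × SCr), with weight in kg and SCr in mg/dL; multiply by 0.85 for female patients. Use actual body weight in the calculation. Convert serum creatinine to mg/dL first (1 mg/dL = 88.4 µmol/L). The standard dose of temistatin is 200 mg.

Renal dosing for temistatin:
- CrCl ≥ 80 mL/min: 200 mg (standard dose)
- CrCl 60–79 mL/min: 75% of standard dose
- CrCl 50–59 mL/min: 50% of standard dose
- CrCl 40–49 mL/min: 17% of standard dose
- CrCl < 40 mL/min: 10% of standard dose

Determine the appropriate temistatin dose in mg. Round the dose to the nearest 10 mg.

SCr = 269 / 88.4 = 3.043 mg/dL
CrCl = (140 − 78) × 63 / (72 × 3.043) × 0.85 = 3906.0 / 219.10 × 0.85 ≈ 15.2 mL/min
CrCl ≈ 15 mL/min → bracket < 40 mL/min.
10% of 200 mg = 20 mg

20 mg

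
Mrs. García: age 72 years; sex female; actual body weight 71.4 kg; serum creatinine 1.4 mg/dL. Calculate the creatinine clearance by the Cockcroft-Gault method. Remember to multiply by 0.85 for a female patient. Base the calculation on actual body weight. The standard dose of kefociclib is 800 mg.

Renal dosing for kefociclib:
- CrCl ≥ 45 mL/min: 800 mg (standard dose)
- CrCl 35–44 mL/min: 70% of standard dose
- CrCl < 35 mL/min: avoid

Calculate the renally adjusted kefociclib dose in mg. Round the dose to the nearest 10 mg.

CrCl = (140 − 72) × 71.4 / (72 × 1.4) × 0.85 = 4855.2 / 100.80 × 0.85 ≈ 40.9 mL/min
CrCl ≈ 41 mL/min → bracket 35–44 mL/min.
70% of 800 mg = 560 mg

560 mg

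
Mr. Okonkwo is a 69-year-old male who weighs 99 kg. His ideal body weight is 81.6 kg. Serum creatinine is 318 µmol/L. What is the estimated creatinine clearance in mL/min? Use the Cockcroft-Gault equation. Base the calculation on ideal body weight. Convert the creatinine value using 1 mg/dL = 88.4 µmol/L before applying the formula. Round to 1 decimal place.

SCr = 318 / 88.4 = 3.597 mg/dL
CrCl = (140 − 69) × 81.6 / (72 × 3.597) = 5793.6 / 258.98 ≈ 22.4 mL/min

22.4 mL/min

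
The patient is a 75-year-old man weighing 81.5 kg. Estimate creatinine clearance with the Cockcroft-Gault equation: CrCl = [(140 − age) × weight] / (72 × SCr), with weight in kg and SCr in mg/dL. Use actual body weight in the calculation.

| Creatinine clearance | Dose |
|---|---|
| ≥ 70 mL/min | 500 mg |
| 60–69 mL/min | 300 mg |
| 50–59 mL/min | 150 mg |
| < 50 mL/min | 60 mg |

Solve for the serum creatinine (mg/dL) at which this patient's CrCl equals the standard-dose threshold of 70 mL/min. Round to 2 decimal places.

1.05 mg/dL

Standard dose requires CrCl ≥ 70 mL/min.
Set (140 − 75) × 81.5 / (72 × SCr) = 70
SCr = (140 − 75) × 81.5 / (72 × 70) = 1.051 mg/dL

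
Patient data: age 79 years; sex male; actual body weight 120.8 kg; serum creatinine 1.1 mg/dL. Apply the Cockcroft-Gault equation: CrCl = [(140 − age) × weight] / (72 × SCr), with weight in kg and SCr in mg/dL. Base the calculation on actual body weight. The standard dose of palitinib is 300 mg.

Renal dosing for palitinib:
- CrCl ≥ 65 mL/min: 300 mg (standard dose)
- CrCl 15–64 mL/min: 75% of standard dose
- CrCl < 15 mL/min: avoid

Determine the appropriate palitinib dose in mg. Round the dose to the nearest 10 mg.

300 mg

CrCl = (140 − 79) × 120.8 / (72 × 1.1) = 7368.8 / 79.20 ≈ 93.0 mL/min
CrCl ≈ 93 mL/min → bracket ≥ 65 mL/min.
100% of 300 mg = 300 mg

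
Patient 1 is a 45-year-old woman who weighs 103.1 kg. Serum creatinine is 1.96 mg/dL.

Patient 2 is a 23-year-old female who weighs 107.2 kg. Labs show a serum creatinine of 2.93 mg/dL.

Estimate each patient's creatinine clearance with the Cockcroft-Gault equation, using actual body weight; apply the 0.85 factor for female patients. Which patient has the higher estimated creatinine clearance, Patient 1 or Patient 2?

Patient 1

Patient 1: CrCl = (140 − 45) × 103.1 / (72 × 1.96) × 0.85 = 9794.5 / 141.12 × 0.85 ≈ 59.0 mL/min
Patient 2: CrCl = (140 − 23) × 107.2 / (72 × 2.93) × 0.85 = 12542.4 / 210.96 × 0.85 ≈ 50.5 mL/min
59.0 vs 50.5 mL/min → Patient 1 is higher.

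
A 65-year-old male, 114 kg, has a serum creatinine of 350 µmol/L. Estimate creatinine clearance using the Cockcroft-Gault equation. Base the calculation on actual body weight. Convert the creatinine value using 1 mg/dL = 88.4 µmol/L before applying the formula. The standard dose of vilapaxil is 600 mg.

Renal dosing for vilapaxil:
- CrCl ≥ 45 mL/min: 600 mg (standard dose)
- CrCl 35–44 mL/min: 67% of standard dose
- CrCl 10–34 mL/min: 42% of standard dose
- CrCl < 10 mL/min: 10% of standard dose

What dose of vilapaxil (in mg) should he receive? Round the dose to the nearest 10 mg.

SCr = 350 / 88.4 = 3.959 mg/dL
CrCl = (140 − 65) × 114 / (72 × 3.959) = 8550.0 / 285.05 ≈ 30.0 mL/min
CrCl ≈ 30 mL/min → bracket 10–34 mL/min.
42% of 600 mg = 252 mg → 250 mg

250 mg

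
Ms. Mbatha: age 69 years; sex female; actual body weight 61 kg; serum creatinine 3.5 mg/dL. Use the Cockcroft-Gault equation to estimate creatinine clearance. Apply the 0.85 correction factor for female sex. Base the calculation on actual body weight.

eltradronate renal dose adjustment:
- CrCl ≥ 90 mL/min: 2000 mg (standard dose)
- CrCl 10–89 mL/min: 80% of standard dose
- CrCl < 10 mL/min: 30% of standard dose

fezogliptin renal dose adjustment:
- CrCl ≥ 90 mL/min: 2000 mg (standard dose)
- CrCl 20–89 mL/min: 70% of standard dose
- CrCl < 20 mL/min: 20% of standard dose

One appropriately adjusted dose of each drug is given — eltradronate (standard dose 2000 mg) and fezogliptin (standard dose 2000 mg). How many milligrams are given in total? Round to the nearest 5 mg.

CrCl = (140 − 69) × 61 / (72 × 3.5) × 0.85 = 4331.0 / 252.00 × 0.85 ≈ 14.6 mL/min
CrCl ≈ 15 mL/min.
eltradronate: 10–89 mL/min → 80% of 2000 mg = 1600 mg.
fezogliptin: < 20 mL/min → 20% of 2000 mg = 400 mg.
Total = 1600 + 400 = 2000 mg.

2000 mg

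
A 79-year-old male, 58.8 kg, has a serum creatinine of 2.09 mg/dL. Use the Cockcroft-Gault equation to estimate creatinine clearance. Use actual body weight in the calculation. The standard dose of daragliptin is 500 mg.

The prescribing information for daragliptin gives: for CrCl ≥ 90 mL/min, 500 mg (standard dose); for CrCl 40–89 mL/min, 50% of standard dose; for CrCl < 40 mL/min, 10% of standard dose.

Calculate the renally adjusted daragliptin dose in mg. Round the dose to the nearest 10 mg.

CrCl = (140 − 79) × 58.8 / (72 × 2.09) = 3586.8 / 150.48 ≈ 23.8 mL/min
CrCl ≈ 24 mL/min → bracket < 40 mL/min.
10% of 500 mg = 50 mg

50 mg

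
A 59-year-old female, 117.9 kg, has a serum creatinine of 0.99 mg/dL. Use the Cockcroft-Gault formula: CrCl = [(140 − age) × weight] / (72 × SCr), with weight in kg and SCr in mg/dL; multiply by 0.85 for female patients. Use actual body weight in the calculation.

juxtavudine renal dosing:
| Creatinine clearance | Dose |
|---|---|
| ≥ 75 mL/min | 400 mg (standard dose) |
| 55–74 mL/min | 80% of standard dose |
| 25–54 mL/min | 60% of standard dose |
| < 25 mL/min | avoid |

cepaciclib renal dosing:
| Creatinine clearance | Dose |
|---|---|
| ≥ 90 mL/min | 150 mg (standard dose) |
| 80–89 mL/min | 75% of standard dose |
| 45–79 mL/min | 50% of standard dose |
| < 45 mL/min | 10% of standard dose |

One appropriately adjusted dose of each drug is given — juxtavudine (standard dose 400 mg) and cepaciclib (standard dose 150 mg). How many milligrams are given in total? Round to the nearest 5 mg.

CrCl = (140 − 59) × 117.9 / (72 × 0.99) × 0.85 = 9549.9 / 71.28 × 0.85 ≈ 113.9 mL/min
CrCl ≈ 114 mL/min.
juxtavudine: ≥ 75 mL/min → 100% of 400 mg = 400 mg.
cepaciclib: ≥ 90 mL/min → 100% of 150 mg = 150 mg.
Total = 400 + 150 = 550 mg.

550 mg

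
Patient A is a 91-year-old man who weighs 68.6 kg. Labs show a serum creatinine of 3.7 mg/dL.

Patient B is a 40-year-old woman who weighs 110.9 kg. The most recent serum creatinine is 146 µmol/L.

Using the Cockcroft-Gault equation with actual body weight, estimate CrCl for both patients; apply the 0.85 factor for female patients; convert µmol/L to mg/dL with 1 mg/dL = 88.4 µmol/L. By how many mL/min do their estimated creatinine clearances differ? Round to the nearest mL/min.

Patient A: CrCl = (140 − 91) × 68.6 / (72 × 3.7) = 3361.4 / 266.40 ≈ 12.6 mL/min
Patient B: SCr = 146 / 88.4 = 1.652 mg/dL
Patient B: CrCl = (140 − 40) × 110.9 / (72 × 1.652) × 0.85 = 11090.0 / 118.94 × 0.85 ≈ 79.3 mL/min
|12.6 − 79.3| = 66.7 mL/min

67 mL/min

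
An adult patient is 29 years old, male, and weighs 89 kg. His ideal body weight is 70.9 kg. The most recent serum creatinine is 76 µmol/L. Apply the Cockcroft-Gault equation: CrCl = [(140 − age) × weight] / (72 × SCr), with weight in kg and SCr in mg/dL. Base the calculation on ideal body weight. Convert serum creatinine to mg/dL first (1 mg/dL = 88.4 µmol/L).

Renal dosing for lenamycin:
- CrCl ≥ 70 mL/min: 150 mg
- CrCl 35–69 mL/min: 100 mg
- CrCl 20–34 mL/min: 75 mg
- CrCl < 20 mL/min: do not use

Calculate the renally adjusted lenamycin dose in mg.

SCr = 76 / 88.4 = 0.86 mg/dL
CrCl = (140 − 29) × 70.9 / (72 × 0.86) = 7869.9 / 61.92 ≈ 127.1 mL/min
CrCl ≈ 127 mL/min → bracket ≥ 70 mL/min.
Dose for this bracket: 150 mg.

150 mg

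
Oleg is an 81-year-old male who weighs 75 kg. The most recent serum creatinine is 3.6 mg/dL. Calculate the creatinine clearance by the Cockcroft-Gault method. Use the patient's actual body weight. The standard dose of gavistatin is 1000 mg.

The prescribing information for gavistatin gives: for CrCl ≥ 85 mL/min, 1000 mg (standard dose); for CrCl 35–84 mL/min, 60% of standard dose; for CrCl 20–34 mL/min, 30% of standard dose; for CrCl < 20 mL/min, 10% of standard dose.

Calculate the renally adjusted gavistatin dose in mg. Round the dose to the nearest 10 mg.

100 mg

CrCl = (140 − 81) × 75 / (72 × 3.6) = 4425.0 / 259.20 ≈ 17.1 mL/min
CrCl ≈ 17 mL/min → bracket < 20 mL/min.
10% of 1000 mg = 100 mg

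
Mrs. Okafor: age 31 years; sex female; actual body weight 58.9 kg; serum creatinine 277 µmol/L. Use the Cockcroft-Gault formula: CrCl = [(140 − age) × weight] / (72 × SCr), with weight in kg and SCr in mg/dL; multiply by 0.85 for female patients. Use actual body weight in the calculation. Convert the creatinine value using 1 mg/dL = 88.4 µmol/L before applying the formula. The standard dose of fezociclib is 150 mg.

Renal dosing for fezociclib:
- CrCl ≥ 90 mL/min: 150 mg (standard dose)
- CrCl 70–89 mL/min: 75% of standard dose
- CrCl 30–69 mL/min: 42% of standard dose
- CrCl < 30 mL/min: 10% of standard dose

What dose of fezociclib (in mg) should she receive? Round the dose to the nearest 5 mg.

15 mg

SCr = 277 / 88.4 = 3.133 mg/dL
CrCl = (140 − 31) × 58.9 / (72 × 3.133) × 0.85 = 6420.1 / 225.58 × 0.85 ≈ 24.2 mL/min
CrCl ≈ 24 mL/min → bracket < 30 mL/min.
10% of 150 mg = 15 mg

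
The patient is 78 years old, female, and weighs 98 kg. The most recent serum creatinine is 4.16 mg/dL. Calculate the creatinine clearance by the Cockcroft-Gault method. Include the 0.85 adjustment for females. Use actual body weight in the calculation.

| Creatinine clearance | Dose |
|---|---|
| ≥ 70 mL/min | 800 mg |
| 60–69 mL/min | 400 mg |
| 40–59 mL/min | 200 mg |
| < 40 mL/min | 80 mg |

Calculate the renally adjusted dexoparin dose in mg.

CrCl = (140 − 78) × 98 / (72 × 4.16) × 0.85 = 6076.0 / 299.52 × 0.85 ≈ 17.2 mL/min
CrCl ≈ 17 mL/min → bracket < 40 mL/min.
Dose for this bracket: 80 mg.

80 mg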